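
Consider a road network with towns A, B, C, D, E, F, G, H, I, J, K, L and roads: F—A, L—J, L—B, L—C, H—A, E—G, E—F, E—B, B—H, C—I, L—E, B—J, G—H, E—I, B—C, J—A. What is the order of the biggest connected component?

K is isolated — a component by itself.
D is isolated — a component by itself.
Starting from A we can reach A, B, C, E, F, G, H, I, J, L. That is one component of size 10.
The largest has 10 vertices.

10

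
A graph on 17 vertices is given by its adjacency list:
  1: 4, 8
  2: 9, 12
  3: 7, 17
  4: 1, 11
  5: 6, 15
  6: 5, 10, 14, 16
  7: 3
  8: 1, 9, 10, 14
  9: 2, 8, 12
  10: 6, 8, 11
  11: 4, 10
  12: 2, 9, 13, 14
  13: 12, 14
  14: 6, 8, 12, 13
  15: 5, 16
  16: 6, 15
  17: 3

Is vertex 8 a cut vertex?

Deleting 8 leaves 2 components (was 2), so 8 is not a cut vertex.

No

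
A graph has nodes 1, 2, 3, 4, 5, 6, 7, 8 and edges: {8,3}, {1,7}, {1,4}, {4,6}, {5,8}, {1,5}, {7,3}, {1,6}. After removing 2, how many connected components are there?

1

With 2 gone, the remaining components are: {1, 3, 4, 5, 6, 7, 8}.
That is 1 component.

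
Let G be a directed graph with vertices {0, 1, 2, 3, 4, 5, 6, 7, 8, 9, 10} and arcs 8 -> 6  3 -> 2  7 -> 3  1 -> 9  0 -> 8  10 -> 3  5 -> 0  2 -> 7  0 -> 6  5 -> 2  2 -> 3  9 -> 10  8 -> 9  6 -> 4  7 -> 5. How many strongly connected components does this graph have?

{0, 2, 3, 5, 7, 8, 9, 10} are all mutually reachable — one SCC of size 8.
{1} is an SCC by itself.
{4} is an SCC by itself.
{6} is an SCC by itself.
That gives 4 strongly connected components.

4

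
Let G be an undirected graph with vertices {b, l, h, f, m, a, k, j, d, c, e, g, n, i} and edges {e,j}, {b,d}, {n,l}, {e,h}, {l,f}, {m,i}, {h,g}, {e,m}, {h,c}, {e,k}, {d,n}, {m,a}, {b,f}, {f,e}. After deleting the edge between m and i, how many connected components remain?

2

Before removal there is 1 component.
m—i is a bridge — removing it separates m's side from i's side.
After removal: 2 components.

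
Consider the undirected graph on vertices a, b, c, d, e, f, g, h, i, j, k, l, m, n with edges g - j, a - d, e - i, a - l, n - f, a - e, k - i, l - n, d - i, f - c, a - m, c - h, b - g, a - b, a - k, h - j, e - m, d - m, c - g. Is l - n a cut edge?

No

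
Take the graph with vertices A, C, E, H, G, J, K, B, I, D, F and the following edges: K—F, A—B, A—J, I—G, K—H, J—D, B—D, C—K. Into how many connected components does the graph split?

4

E is isolated — a component by itself.
Starting from G we can reach G, I. That is one component of size 2.
Starting from A we can reach A, B, D, J. That is one component of size 4.
Starting from C we can reach C, F, H, K. That is one component of size 4.
Total: 4 components.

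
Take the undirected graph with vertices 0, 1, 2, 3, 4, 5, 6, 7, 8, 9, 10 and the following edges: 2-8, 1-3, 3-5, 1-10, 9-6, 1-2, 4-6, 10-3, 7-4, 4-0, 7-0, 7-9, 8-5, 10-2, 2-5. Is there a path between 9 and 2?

The component containing 9 is {0, 4, 6, 7, 9}, and 2 is not in it.

No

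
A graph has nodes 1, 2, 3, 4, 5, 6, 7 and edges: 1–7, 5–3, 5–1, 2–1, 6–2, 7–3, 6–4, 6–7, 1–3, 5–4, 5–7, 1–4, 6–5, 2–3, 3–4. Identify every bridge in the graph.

none

The edges on the cycle 6-5-3-1-2-6 are not bridges since each lies on that cycle.
Every edge lies on some cycle, so there are no bridges.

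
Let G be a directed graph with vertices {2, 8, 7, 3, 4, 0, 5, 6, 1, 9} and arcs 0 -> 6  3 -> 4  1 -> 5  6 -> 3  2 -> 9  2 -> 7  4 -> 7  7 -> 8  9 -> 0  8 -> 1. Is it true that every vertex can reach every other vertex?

No

There is no directed path from 8 to 2, so the graph is not strongly connected.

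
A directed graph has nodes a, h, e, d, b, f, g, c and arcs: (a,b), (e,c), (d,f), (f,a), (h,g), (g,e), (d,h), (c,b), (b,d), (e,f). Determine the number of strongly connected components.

{a, b, c, d, e, f, g, h} are all mutually reachable — one SCC of size 8.
That gives 1 strongly connected component.

1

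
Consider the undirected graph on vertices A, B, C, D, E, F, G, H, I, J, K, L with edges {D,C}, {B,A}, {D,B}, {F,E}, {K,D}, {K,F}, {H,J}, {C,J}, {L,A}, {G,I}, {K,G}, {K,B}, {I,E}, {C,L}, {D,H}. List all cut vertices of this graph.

K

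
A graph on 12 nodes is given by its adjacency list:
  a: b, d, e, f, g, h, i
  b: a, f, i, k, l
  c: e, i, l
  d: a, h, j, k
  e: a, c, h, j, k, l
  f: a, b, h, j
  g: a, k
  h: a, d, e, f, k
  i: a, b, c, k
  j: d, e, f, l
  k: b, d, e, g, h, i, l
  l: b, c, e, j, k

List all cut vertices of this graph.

Removing h, for instance, still leaves 1 component. No single vertex removal increases the component count — the graph has no articulation points.

none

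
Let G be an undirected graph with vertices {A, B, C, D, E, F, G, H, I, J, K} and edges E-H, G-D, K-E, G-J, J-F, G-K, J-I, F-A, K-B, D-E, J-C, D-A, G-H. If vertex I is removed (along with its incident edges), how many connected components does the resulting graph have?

With I gone, the remaining components are: {A, B, C, D, E, F, G, H, J, K}.
That is 1 component.

1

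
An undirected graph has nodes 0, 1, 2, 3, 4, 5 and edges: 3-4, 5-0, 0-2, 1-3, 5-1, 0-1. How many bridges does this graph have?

3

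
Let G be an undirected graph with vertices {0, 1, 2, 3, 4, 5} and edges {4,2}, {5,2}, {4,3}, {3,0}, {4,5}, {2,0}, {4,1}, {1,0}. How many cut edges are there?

0

The edges on the cycle 4-1-0-3-4 are not bridges since each lies on that cycle.
Every edge lies on some cycle, so there are no bridges.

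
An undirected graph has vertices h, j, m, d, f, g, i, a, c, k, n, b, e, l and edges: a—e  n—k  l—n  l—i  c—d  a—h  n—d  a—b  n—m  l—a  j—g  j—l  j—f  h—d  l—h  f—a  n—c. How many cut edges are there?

6

The edges on the cycle l-n-c-d-h-l are not bridges since each lies on that cycle.
But removing b—a disconnects b from a; removing n—k disconnects n from k; removing n—m disconnects n from m; removing e—a disconnects e from a — these are bridges.
In total 6 edges are bridges.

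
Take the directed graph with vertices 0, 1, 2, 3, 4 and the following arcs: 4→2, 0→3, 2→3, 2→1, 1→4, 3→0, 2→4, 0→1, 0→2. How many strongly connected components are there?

{0, 1, 2, 3, 4} are all mutually reachable — one SCC of size 5.
That gives 1 strongly connected component.

1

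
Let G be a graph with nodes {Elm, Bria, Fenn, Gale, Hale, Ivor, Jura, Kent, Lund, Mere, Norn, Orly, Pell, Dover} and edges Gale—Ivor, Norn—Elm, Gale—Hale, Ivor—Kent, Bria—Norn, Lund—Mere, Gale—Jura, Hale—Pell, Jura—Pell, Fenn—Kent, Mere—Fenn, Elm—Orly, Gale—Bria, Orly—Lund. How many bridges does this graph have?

0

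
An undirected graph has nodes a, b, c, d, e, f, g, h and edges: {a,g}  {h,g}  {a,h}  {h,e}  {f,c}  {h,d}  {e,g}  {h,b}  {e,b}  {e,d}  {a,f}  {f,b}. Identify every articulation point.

Removing f increases the component count from 1 to 2, so f is a cut vertex.
By contrast removing g leaves 1 component; it is not a cut vertex. No other vertex is a cut vertex either.

f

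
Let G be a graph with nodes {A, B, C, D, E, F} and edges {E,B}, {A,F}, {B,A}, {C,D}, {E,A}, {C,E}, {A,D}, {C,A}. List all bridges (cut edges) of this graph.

The edges on the cycle C-E-B-A-C are not bridges since each lies on that cycle.
But removing A—F disconnects A from F — this is a bridge.

A-F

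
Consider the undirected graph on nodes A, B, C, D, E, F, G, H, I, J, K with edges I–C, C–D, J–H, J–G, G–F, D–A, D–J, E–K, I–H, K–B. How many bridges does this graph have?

5

The edges on the cycle I-C-D-J-H-I are not bridges since each lies on that cycle.
But removing K–B disconnects K from B; removing D–A disconnects D from A; removing E–K disconnects E from K; removing J–G disconnects J from G — these are bridges.
In total 5 edges are bridges.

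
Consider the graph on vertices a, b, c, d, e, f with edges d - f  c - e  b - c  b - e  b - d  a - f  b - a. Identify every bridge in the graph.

The edges on the cycle b-c-e-b are not bridges since each lies on that cycle.
Every edge lies on some cycle, so there are no bridges.

none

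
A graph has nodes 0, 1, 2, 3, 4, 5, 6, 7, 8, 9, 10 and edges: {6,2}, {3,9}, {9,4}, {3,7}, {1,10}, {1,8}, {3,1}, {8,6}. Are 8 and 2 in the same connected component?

Yes

From 8 we can reach 1, 2, 3, 4, 6, 7, 8, 9, 10, which includes 2.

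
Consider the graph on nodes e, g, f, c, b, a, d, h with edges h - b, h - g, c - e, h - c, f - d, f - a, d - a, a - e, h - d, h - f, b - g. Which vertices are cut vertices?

Removing h increases the component count from 1 to 2, so h is a cut vertex.
By contrast removing g leaves 1 component; it is not a cut vertex. No other vertex is a cut vertex either.

h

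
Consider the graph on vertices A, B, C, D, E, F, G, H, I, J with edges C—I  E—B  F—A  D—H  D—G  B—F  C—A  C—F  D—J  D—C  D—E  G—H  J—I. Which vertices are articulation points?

Removing D increases the component count from 1 to 2, so D is a cut vertex.
By contrast removing G leaves 1 component; it is not a cut vertex. No other vertex is a cut vertex either.

D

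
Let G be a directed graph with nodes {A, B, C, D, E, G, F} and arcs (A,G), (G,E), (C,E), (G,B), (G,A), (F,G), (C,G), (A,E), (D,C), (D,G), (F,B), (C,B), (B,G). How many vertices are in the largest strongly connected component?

{A, B, G} are all mutually reachable — one SCC of size 3.
{E} is an SCC by itself.
{C} is an SCC by itself.
{D} is an SCC by itself.
{F} is an SCC by itself.
The largest has 3 vertices.

3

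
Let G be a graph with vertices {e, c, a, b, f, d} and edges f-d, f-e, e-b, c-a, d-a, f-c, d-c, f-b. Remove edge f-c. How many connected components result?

1

f and c are still connected via f-d-c, so the component count stays at 1.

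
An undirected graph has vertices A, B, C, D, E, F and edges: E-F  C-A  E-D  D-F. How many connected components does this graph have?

3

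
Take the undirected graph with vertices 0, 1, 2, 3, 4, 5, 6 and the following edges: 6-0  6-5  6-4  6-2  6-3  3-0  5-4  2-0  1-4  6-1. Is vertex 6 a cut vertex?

Deleting 6 raises the number of components from 1 to 2, so 6 is a cut vertex.

Yes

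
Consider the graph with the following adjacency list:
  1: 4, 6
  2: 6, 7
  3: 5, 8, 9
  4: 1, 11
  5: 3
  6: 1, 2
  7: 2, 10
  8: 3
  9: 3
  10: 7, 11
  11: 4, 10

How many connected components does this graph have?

2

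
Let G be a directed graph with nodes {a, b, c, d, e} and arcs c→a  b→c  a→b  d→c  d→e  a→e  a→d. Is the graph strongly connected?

No

There is no directed path from e to a, so the graph is not strongly connected.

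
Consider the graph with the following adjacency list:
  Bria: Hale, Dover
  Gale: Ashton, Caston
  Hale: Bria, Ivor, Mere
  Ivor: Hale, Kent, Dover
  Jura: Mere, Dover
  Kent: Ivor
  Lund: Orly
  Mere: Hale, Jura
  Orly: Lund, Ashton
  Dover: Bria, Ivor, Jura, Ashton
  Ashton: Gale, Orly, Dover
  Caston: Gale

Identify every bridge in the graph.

The edges on the cycle Dover-Ivor-Hale-Mere-Jura-Dover are not bridges since each lies on that cycle.
But removing Kent-Ivor disconnects Kent from Ivor; removing Ashton-Gale disconnects Ashton from Gale; removing Dover-Ashton disconnects Dover from Ashton; removing Lund-Orly disconnects Lund from Orly — these are bridges.
In total 6 edges are bridges.

Ashton-Dover, Ashton-Gale, Ashton-Orly, Caston-Gale, Ivor-Kent, Lund-Orly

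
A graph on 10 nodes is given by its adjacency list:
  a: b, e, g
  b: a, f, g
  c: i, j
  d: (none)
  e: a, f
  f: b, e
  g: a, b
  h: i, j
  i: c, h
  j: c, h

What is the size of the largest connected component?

5

d is isolated — a component by itself.
Starting from c we can reach c, h, i, j. That is one component of size 4.
Starting from a we can reach a, b, e, f, g. That is one component of size 5.
The largest has 5 vertices.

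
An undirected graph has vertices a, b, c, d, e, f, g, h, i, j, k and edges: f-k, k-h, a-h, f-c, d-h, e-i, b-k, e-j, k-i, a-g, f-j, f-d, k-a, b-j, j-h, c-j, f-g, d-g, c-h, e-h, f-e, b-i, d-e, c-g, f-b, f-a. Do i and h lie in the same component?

From i we can reach a, b, c, d, e, f, g, h, i, j, k, which includes h.

Yes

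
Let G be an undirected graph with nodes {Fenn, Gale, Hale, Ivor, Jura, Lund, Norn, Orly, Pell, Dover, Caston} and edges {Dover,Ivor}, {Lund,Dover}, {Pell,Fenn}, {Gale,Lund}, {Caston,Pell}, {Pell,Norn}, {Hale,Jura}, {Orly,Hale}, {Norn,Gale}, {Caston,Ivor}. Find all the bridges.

Fenn-Pell, Hale-Jura, Hale-Orly

The edges on the cycle Caston-Pell-Norn-Gale-Lund-Dover-Ivor-Caston are not bridges since each lies on that cycle.
But removing Orly-Hale disconnects Orly from Hale; removing Pell-Fenn disconnects Pell from Fenn; removing Hale-Jura disconnects Hale from Jura — these are bridges.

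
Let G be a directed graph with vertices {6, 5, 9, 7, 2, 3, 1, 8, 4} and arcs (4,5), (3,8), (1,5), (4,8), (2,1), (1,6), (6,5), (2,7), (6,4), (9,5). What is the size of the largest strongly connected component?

1

{1} is an SCC by itself.
{8} is an SCC by itself.
{3} is an SCC by itself.
{9} is an SCC by itself.
{2} is an SCC by itself.
(and 4 more singleton SCCs)
The largest has 1 vertex.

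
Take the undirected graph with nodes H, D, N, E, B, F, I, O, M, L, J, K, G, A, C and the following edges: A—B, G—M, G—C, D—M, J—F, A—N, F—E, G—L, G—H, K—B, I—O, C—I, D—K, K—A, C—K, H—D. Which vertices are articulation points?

Removing A increases the component count from 2 to 3, so A is a cut vertex.
Removing C increases the component count from 2 to 3, so C is a cut vertex.
Removing F increases the component count from 2 to 3, so F is a cut vertex.
Likewise G, I, K are cut vertices.
By contrast removing B leaves 2 components; it is not a cut vertex. No other vertex is a cut vertex either.

A, C, F, G, I, K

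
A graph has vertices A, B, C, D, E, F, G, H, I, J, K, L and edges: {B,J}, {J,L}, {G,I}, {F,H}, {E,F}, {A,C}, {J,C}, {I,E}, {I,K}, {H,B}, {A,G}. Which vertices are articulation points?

Removing I increases the component count from 2 to 3, so I is a cut vertex.
Removing J increases the component count from 2 to 3, so J is a cut vertex.
By contrast removing L leaves 2 components; it is not a cut vertex. No other vertex is a cut vertex either.

I, J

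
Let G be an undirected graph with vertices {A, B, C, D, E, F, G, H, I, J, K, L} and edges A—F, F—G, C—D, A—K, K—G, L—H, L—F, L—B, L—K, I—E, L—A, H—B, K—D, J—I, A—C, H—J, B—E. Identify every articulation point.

L

Removing L increases the component count from 1 to 2, so L is a cut vertex.
By contrast removing B leaves 1 component; it is not a cut vertex. No other vertex is a cut vertex either.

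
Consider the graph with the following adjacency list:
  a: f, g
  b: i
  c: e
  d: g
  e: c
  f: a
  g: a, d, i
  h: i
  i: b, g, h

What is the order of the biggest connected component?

Starting from c we can reach c, e. That is one component of size 2.
Starting from a we can reach a, b, d, f, g, h, i. That is one component of size 7.
The largest has 7 vertices.

7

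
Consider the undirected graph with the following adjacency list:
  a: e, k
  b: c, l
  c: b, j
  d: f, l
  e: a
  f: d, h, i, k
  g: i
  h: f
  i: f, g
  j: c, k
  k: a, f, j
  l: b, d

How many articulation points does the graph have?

4

Removing a increases the component count from 1 to 2, so a is a cut vertex.
Removing f increases the component count from 1 to 3, so f is a cut vertex.
Removing i increases the component count from 1 to 2, so i is a cut vertex.
Likewise k is a cut vertex.
By contrast removing h leaves 1 component; it is not a cut vertex. No other vertex is a cut vertex either.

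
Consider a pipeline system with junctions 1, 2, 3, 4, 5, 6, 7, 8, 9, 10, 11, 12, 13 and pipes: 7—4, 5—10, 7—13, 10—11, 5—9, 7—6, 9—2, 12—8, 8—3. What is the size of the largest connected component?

1 is isolated — a component by itself.
Starting from 3 we can reach 3, 8, 12. That is one component of size 3.
Starting from 4 we can reach 4, 6, 7, 13. That is one component of size 4.
Starting from 2 we can reach 2, 5, 9, 10, 11. That is one component of size 5.
The largest has 5 vertices.

5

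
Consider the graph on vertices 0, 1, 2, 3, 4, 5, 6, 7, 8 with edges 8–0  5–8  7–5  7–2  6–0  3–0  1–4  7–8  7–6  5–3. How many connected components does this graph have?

Starting from 1 we can reach 1, 4. That is one component of size 2.
Starting from 0 we can reach 0, 2, 3, 5, 6, 7, 8. That is one component of size 7.
Total: 2 components.

2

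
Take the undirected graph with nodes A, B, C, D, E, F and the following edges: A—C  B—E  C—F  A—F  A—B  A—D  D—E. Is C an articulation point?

Deleting C leaves 1 component (was 1) (its neighbors A, F remain connected to each other), so C is not a cut vertex.

No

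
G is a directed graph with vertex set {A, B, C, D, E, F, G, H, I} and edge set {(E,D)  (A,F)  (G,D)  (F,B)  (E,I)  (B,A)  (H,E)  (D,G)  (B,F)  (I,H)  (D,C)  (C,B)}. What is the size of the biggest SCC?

{E, H, I} are all mutually reachable — one SCC of size 3.
{A, B, F} are all mutually reachable — one SCC of size 3.
{D, G} are all mutually reachable — one SCC of size 2.
{C} is an SCC by itself.
The largest has 3 vertices.

3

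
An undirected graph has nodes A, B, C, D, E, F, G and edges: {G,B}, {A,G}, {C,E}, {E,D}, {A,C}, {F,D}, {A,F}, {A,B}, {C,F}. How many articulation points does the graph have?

1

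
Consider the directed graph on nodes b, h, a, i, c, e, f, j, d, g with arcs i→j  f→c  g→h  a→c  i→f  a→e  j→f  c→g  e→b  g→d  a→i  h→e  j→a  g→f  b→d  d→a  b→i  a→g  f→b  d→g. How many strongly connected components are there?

1

{a, b, c, d, e, f, g, h, i, j} are all mutually reachable — one SCC of size 10.
That gives 1 strongly connected component.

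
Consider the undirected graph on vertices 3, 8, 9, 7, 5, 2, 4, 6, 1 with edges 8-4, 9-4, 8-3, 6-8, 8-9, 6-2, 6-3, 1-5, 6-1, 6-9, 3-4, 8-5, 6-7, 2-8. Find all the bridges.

The edges on the cycle 8-3-4-8 are not bridges since each lies on that cycle.
But removing 6-7 disconnects 6 from 7 — this is a bridge.

6-7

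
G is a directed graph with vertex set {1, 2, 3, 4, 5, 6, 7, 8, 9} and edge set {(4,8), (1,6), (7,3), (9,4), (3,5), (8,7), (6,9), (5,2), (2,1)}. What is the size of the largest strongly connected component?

{1, 2, 3, 4, 5, 6, 7, 8, 9} are all mutually reachable — one SCC of size 9.
The largest has 9 vertices.

9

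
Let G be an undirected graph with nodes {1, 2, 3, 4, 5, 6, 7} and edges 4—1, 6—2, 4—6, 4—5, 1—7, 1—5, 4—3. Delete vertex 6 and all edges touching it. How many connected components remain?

With 6 gone, the remaining components are: {2}; {1, 3, 4, 5, 7}.
That is 2 components.

2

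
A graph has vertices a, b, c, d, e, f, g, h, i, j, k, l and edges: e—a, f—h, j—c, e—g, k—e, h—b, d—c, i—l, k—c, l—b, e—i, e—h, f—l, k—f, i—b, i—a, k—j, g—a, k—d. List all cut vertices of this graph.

Removing k increases the component count from 1 to 2, so k is a cut vertex.
By contrast removing e leaves 1 component; it is not a cut vertex. No other vertex is a cut vertex either.

k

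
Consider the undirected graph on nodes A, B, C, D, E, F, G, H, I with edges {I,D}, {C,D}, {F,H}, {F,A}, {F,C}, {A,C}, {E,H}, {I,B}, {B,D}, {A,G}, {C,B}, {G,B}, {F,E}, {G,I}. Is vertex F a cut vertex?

Yes

Deleting F raises the number of components from 1 to 2, so F is a cut vertex.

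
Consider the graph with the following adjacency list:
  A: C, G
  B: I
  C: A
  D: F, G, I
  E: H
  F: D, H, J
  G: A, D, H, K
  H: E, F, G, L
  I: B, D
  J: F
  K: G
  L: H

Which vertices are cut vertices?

A, D, F, G, H, I

Removing A increases the component count from 1 to 2, so A is a cut vertex.
Removing D increases the component count from 1 to 2, so D is a cut vertex.
Removing F increases the component count from 1 to 2, so F is a cut vertex.
Likewise G, H, I are cut vertices.
By contrast removing K leaves 1 component; it is not a cut vertex. No other vertex is a cut vertex either.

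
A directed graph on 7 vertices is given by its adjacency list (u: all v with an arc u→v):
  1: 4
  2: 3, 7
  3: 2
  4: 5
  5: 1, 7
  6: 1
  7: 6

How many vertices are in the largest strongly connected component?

{1, 4, 5, 6, 7} are all mutually reachable — one SCC of size 5.
{2, 3} are all mutually reachable — one SCC of size 2.
The largest has 5 vertices.

5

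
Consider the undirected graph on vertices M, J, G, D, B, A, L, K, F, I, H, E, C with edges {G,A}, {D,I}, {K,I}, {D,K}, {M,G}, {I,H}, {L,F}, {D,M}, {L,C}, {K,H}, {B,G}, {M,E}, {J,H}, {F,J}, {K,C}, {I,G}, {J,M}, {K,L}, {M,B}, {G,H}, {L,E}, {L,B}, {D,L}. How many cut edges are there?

1

The edges on the cycle D-K-C-L-D are not bridges since each lies on that cycle.
But removing A-G disconnects A from G — this is a bridge.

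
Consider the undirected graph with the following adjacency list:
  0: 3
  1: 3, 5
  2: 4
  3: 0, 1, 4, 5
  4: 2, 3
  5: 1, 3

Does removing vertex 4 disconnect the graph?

Yes

Deleting 4 raises the number of components from 1 to 2, so 4 is a cut vertex.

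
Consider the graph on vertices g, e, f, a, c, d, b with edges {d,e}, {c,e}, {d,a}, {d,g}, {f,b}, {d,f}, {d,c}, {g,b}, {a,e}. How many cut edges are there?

0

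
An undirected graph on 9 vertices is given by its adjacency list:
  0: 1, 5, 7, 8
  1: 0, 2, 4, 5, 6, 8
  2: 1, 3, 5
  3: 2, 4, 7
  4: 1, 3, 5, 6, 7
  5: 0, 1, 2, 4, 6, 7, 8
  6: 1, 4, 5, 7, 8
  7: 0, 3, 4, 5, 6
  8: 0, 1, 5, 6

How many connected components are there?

Starting from 0 we can reach 0, 1, 2, 3, 4, 5, 6, 7, 8. That is one component of size 9.
Total: 1 component.

1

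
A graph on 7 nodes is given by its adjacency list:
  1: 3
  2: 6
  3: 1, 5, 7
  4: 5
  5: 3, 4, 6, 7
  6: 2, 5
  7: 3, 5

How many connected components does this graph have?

Starting from 1 we can reach 1, 2, 3, 4, 5, 6, 7. That is one component of size 7.
Total: 1 component.

1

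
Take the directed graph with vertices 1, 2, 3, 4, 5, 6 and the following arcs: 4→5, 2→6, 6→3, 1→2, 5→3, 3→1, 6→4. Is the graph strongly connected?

Yes

From 3 we can reach every vertex (1, 2, 3, 4, 5, 6), and every vertex can reach 3 (1, 2, 3, 4, 5, 6). So the whole graph is one strongly connected component.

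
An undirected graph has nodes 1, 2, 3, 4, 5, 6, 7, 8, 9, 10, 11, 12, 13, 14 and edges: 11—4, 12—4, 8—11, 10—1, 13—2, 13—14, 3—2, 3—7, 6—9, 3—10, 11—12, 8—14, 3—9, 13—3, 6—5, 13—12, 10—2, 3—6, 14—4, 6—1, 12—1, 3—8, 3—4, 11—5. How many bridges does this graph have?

The edges on the cycle 3-6-1-10-3 are not bridges since each lies on that cycle.
But removing 7—3 disconnects 7 from 3 — this is a bridge.

1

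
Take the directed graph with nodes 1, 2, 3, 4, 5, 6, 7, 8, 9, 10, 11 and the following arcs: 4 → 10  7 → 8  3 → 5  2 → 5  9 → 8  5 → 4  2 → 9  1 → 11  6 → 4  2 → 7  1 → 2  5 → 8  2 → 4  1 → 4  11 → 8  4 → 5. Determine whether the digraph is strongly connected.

No

There is no directed path from 11 to 1, so the graph is not strongly connected.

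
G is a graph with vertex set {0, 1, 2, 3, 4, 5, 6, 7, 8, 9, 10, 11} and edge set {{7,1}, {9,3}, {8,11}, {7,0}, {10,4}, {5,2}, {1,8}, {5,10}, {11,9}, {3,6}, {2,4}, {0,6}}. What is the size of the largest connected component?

Starting from 2 we can reach 2, 4, 5, 10. That is one component of size 4.
Starting from 0 we can reach 0, 1, 3, 6, 7, 8, 9, 11. That is one component of size 8.
The largest has 8 vertices.

8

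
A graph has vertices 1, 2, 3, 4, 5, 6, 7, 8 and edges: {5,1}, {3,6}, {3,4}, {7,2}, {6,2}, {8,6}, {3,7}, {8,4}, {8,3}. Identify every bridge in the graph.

1-5

The edges on the cycle 3-7-2-6-3 are not bridges since each lies on that cycle.
But removing 5—1 disconnects 5 from 1 — this is a bridge.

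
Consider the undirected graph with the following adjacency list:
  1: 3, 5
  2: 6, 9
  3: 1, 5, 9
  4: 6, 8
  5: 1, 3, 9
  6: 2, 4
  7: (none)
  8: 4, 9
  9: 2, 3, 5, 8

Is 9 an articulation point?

Deleting 9 raises the number of components from 2 to 3, so 9 is a cut vertex.

Yes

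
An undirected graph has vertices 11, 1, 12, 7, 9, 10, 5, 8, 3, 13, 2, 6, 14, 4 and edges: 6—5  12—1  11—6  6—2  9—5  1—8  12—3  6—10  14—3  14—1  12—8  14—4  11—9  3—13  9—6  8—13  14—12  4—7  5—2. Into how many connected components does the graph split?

Starting from 2 we can reach 2, 5, 6, 9, 10, 11. That is one component of size 6.
Starting from 1 we can reach 1, 3, 4, 7, 8, 12, 13, 14. That is one component of size 8.
Total: 2 components.

2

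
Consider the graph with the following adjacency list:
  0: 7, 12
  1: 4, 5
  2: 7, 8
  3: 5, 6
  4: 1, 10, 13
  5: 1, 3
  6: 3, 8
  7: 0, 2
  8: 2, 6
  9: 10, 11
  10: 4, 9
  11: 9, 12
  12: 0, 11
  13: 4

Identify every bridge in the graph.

13-4

The edges on the cycle 12-11-9-10-4-1-5-3-6-8-2-7-0-12 are not bridges since each lies on that cycle.
But removing 4-13 disconnects 4 from 13 — this is a bridge.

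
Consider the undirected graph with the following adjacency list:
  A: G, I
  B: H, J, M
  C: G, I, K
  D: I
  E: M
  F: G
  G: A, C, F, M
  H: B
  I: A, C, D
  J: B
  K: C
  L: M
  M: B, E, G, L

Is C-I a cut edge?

No

After removing C-I, the path C-G-A-I still connects them, so the edge is not a bridge.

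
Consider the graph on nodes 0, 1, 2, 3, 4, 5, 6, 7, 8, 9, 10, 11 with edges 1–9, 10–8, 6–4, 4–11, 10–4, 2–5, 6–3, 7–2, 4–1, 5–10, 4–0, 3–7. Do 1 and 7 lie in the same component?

Yes

From 1 we can reach 0, 1, 2, 3, 4, 5, 6, 7, 8, 9, 10, 11, which includes 7.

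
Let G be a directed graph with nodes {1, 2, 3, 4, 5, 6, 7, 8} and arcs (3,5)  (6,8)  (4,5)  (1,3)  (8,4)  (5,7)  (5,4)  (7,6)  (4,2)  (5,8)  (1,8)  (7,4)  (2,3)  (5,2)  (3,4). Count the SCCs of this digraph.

{2, 3, 4, 5, 6, 7, 8} are all mutually reachable — one SCC of size 7.
{1} is an SCC by itself.
That gives 2 strongly connected components.

2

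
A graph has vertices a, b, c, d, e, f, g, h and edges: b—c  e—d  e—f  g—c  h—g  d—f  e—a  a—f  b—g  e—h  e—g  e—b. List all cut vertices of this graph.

Removing e increases the component count from 1 to 2, so e is a cut vertex.
By contrast removing d leaves 1 component; it is not a cut vertex. No other vertex is a cut vertex either.

e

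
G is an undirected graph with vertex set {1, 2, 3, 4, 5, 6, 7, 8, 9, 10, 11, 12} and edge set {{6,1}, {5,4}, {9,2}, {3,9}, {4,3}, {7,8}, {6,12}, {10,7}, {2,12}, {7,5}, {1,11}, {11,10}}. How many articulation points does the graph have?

1

Removing 7 increases the component count from 1 to 2, so 7 is a cut vertex.
By contrast removing 3 leaves 1 component; it is not a cut vertex. No other vertex is a cut vertex either.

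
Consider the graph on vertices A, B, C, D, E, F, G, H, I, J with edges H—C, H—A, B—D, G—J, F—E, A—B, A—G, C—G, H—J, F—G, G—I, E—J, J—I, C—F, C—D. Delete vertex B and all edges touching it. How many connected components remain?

1

With B gone, the remaining components are: {A, C, D, E, F, G, H, I, J}.
That is 1 component.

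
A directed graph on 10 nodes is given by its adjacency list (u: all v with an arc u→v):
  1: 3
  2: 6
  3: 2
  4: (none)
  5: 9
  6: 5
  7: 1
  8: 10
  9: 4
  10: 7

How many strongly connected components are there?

{2} is an SCC by itself.
{4} is an SCC by itself.
{3} is an SCC by itself.
{9} is an SCC by itself.
{1} is an SCC by itself.
(and 5 more singleton SCCs)
That gives 10 strongly connected components.

10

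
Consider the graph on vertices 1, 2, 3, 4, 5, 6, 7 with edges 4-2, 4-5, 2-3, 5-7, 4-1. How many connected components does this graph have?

6 is isolated — a component by itself.
Starting from 1 we can reach 1, 2, 3, 4, 5, 7. That is one component of size 6.
Total: 2 components.

2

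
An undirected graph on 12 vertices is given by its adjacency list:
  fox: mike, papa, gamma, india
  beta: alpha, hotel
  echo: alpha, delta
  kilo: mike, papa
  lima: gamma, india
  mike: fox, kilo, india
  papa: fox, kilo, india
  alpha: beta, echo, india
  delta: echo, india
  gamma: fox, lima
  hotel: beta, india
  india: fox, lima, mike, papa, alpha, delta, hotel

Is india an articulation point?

Deleting india raises the number of components from 1 to 2, so india is a cut vertex.

Yes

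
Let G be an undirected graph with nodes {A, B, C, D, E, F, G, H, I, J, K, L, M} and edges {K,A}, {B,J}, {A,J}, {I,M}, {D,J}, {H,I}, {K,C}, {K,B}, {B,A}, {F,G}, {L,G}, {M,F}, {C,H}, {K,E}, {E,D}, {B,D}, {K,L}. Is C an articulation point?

Deleting C leaves 1 component (was 1) (its neighbors H, K remain connected to each other), so C is not a cut vertex.

No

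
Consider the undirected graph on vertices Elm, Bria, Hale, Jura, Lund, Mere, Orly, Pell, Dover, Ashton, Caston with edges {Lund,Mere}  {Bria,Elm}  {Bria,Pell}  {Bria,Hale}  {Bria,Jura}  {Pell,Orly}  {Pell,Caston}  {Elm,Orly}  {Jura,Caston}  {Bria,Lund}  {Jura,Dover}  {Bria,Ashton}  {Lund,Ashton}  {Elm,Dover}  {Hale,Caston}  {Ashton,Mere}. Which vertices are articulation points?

Removing Bria increases the component count from 1 to 2, so Bria is a cut vertex.
By contrast removing Jura leaves 1 component; it is not a cut vertex. No other vertex is a cut vertex either.

Bria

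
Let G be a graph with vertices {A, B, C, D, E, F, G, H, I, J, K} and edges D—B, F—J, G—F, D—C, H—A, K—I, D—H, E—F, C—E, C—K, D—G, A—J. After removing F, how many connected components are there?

1

With F gone, the remaining components are: {A, B, C, D, E, G, H, I, J, K}.
That is 1 component.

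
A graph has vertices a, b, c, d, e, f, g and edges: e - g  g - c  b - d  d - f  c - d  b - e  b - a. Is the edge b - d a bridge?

After removing b - d, the path b-e-g-c-d still connects them, so the edge is not a bridge.

No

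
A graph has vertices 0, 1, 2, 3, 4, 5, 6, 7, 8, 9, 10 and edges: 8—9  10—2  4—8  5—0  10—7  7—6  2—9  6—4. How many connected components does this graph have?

4

1 is isolated — a component by itself.
3 is isolated — a component by itself.
Starting from 0 we can reach 0, 5. That is one component of size 2.
Starting from 2 we can reach 2, 4, 6, 7, 8, 9, 10. That is one component of size 7.
Total: 4 components.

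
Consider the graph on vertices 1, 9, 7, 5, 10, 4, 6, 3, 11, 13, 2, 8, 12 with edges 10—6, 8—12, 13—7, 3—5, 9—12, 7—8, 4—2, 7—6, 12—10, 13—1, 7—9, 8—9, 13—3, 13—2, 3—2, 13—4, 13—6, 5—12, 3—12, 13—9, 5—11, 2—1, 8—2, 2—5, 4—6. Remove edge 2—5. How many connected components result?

1

2 and 5 are still connected via 2-3-5, so the component count stays at 1.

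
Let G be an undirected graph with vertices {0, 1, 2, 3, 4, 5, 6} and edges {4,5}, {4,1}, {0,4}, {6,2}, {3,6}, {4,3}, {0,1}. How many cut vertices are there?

3

Removing 3 increases the component count from 1 to 2, so 3 is a cut vertex.
Removing 4 increases the component count from 1 to 3, so 4 is a cut vertex.
Removing 6 increases the component count from 1 to 2, so 6 is a cut vertex.
By contrast removing 0 leaves 1 component; it is not a cut vertex. No other vertex is a cut vertex either.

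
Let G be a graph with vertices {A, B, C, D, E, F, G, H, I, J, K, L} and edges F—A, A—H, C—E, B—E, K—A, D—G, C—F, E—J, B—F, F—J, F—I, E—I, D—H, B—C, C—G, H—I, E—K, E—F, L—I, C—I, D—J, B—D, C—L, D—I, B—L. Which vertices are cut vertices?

Removing B, for instance, still leaves 1 component. No single vertex removal increases the component count — the graph has no articulation points.

none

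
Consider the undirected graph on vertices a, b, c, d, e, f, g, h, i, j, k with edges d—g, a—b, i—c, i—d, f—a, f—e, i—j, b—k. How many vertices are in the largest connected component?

5

h is isolated — a component by itself.
Starting from c we can reach c, d, g, i, j. That is one component of size 5.
Starting from a we can reach a, b, e, f, k. That is one component of size 5.
The largest has 5 vertices.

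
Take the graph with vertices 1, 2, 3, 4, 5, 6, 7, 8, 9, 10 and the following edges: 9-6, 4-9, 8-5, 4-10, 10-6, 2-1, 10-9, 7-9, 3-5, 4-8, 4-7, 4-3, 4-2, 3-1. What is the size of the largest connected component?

10

Starting from 1 we can reach 1, 2, 3, 4, 5, 6, 7, 8, 9, 10. That is one component of size 10.
The largest has 10 vertices.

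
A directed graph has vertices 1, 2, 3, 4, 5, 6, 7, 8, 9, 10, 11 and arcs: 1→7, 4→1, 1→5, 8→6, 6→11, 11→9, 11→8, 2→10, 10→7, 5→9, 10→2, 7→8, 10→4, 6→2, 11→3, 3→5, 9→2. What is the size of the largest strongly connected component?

{1, 2, 3, 4, 5, 6, 7, 8, 9, 10, 11} are all mutually reachable — one SCC of size 11.
The largest has 11 vertices.

11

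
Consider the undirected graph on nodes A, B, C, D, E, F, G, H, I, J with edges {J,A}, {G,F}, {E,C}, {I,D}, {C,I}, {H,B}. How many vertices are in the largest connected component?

4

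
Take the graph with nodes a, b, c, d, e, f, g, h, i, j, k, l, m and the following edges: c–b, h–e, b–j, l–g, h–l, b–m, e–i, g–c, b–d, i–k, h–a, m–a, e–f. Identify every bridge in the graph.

b-d, b-j, e-f, e-h, e-i, i-k

The edges on the cycle h-l-g-c-b-m-a-h are not bridges since each lies on that cycle.
But removing d–b disconnects d from b; removing i–k disconnects i from k; removing f–e disconnects f from e; removing j–b disconnects j from b — these are bridges.
In total 6 edges are bridges.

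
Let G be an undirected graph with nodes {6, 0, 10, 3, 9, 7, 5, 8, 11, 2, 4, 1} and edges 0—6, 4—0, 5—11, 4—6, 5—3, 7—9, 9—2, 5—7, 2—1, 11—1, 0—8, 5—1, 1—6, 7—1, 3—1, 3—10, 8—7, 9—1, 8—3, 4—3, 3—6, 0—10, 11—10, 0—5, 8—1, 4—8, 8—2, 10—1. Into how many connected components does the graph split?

1

Starting from 0 we can reach 0, 1, 2, 3, 4, 5, 6, 7, 8, 9, 10, 11. That is one component of size 12.
Total: 1 component.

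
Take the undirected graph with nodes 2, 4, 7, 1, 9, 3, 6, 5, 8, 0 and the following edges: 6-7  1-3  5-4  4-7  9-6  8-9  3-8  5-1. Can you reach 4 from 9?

Yes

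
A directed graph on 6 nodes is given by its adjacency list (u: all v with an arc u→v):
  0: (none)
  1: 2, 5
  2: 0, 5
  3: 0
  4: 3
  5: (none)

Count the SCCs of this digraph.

6

{1} is an SCC by itself.
{0} is an SCC by itself.
{5} is an SCC by itself.
{2} is an SCC by itself.
{3} is an SCC by itself.
(and 1 more singleton SCC)
That gives 6 strongly connected components.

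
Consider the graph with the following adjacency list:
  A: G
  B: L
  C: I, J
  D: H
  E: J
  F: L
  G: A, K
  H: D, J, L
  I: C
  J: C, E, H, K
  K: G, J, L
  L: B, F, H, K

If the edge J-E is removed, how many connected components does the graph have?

Before removal there is 1 component.
J-E is a bridge — removing it separates J's side from E's side.
After removal: 2 components.

2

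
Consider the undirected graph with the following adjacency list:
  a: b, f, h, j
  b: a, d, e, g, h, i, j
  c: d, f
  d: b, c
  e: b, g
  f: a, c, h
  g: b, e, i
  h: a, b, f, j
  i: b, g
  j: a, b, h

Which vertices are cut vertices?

b

Removing b increases the component count from 1 to 2, so b is a cut vertex.
By contrast removing i leaves 1 component; it is not a cut vertex. No other vertex is a cut vertex either.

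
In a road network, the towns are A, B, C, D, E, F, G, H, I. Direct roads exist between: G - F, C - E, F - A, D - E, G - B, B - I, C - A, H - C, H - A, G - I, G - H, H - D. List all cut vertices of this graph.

G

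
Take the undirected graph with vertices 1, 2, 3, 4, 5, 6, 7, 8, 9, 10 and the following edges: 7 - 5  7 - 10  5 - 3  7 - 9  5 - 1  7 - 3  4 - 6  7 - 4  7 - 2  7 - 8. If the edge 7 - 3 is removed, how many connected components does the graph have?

7 and 3 are still connected via 7-5-3, so the component count stays at 1.

1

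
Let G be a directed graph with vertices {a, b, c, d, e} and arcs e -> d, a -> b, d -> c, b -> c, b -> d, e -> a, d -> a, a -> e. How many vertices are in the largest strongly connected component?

{a, b, d, e} are all mutually reachable — one SCC of size 4.
{c} is an SCC by itself.
The largest has 4 vertices.

4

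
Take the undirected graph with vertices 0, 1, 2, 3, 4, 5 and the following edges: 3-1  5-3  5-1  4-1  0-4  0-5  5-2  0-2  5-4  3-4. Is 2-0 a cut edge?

No

After removing 2-0, the path 2-5-0 still connects them, so the edge is not a bridge.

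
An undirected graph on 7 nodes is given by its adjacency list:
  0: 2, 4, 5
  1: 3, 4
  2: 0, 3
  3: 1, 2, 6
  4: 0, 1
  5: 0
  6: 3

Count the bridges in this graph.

2

The edges on the cycle 1-4-0-2-3-1 are not bridges since each lies on that cycle.
But removing 3-6 disconnects 3 from 6; removing 0-5 disconnects 0 from 5 — these are bridges.
That makes 2 bridges.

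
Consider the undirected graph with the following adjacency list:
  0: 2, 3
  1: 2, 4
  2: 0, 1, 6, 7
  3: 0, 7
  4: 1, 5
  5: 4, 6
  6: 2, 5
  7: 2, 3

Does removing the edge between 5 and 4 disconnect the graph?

No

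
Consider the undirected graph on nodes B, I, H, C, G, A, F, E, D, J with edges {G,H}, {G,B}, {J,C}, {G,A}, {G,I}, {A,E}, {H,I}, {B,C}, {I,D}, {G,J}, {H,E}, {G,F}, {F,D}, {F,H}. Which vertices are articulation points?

G

Removing G increases the component count from 1 to 2, so G is a cut vertex.
By contrast removing C leaves 1 component; it is not a cut vertex. No other vertex is a cut vertex either.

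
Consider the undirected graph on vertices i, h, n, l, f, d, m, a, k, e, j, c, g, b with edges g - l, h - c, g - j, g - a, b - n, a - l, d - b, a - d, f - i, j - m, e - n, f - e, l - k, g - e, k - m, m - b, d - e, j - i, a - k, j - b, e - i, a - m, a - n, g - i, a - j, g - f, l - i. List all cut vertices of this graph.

Removing i, for instance, still leaves 2 components. No single vertex removal increases the component count — the graph has no articulation points.

none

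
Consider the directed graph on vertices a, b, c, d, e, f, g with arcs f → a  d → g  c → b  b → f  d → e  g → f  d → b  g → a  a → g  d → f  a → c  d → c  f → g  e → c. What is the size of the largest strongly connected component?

{a, b, c, f, g} are all mutually reachable — one SCC of size 5.
{e} is an SCC by itself.
{d} is an SCC by itself.
The largest has 5 vertices.

5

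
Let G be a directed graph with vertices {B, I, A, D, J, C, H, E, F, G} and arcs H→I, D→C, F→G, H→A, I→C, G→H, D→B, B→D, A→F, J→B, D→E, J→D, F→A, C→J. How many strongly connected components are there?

4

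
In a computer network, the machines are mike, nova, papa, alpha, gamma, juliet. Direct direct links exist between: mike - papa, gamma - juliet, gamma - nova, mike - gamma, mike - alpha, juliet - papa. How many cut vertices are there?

2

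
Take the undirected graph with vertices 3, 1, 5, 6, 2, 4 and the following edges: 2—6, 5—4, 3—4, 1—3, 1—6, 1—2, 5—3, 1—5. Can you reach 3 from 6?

Yes

From 6 we can reach 1, 2, 3, 4, 5, 6, which includes 3.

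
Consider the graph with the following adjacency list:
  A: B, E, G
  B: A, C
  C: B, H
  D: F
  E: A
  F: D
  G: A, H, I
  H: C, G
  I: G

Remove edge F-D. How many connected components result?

3

Before removal there are 2 components.
F-D is a bridge — removing it separates F's side from D's side.
After removal: 3 components.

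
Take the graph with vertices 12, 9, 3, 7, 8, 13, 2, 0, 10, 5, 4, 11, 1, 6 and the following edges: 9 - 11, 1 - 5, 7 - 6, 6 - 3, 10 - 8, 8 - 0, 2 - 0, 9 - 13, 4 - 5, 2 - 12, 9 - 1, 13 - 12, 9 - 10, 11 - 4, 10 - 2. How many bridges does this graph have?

The edges on the cycle 10-8-0-2-10 are not bridges since each lies on that cycle.
But removing 6 - 3 disconnects 6 from 3; removing 7 - 6 disconnects 7 from 6 — these are bridges.
That makes 2 bridges.

2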